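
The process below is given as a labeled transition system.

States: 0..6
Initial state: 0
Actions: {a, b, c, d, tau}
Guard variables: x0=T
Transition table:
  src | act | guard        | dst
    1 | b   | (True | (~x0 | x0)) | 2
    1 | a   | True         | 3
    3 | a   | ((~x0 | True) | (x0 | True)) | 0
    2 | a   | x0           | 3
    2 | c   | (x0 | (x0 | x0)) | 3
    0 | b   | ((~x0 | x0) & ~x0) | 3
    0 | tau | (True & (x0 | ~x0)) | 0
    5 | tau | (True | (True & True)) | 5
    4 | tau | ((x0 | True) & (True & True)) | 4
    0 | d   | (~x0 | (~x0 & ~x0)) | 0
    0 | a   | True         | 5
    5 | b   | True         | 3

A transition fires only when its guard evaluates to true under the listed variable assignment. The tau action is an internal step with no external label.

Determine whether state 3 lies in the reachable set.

Answer: REACHABLE

Trace:
Guard filter leaves 10 enabled edge(s).
depth 0: {0}
depth 1: {5}  total {0,5}
depth 2: {3}  total {0,3,5}
Reachable = {0,3,5}
Path to 3: a·b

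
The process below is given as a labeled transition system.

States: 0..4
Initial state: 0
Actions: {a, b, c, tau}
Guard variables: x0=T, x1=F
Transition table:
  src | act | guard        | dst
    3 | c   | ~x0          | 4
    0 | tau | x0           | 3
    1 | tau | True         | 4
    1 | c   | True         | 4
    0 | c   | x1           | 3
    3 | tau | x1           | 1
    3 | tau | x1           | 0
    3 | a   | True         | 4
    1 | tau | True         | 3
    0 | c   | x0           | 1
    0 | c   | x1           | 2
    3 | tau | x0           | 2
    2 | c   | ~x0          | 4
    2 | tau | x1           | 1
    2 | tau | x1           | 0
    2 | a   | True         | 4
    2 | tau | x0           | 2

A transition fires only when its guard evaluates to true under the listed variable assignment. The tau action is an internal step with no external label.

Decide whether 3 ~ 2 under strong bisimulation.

Compute ~ classes (split until stable):
  π0 = {{0,1,2,3,4}}
  π1 = {{0,1},{2,3},{4}}
  π2 = {{0},{1},{2,3},{4}}
stable after 3 split(s): 4 block(s)
class of 3: {2,3}; class of 2: {2,3}

Answer: BISIMILAR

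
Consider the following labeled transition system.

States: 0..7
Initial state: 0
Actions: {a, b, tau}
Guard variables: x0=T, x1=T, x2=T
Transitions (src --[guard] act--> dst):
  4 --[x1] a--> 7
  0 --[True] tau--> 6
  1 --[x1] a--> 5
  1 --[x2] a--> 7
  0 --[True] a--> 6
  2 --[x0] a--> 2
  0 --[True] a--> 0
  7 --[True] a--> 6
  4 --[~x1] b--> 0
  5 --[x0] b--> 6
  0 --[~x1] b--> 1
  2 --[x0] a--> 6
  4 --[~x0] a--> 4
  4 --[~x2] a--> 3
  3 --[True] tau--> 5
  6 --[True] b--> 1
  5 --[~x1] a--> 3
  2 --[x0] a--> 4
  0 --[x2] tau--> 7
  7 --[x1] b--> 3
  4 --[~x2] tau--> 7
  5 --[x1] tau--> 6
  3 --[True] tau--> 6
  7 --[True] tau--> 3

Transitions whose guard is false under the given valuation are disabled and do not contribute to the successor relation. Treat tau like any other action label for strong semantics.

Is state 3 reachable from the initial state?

18 transition(s) survive guard evaluation.
depth 0: {0}
depth 1: {6,7}  total {0,6,7}
depth 2: {1,3}  total {0,1,3,6,7}
depth 3: {5}  total {0,1,3,5,6,7}
Reachable = {0,1,3,5,6,7}
Path to 3: tau·b

Answer: REACHABLE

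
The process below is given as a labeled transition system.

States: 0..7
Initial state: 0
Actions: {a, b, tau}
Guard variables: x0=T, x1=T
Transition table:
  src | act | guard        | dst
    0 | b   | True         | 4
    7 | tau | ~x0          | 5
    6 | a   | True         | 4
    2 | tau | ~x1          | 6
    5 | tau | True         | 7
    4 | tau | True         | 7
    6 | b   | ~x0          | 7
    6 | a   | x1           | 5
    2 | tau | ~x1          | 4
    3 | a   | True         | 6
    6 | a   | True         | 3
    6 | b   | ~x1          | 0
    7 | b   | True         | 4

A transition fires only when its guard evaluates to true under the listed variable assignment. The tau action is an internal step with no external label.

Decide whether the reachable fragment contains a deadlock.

R = {0,4,7}
  0: b→4  [1 exit(s)]
  4: tau→7  [1 exit(s)]
  7: b→4  [1 exit(s)]

Answer: DEADLOCK-FREE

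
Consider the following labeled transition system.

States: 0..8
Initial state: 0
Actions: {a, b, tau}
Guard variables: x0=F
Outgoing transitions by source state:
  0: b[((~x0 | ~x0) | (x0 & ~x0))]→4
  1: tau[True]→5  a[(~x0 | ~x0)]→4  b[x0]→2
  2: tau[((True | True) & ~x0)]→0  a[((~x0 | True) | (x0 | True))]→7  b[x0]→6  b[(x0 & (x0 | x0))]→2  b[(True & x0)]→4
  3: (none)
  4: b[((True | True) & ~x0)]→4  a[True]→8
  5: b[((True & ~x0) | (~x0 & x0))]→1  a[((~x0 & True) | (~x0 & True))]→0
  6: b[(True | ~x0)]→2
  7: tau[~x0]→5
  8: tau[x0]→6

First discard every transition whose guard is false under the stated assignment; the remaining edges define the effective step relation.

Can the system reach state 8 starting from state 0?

Answer: REACHABLE

Trace:
11 transition(s) survive guard evaluation.
depth 0: {0}
depth 1: {4}  now seen {0,4}
depth 2: {8}  now seen {0,4,8}
Reach set: {0,4,8}
Path to 8: b·a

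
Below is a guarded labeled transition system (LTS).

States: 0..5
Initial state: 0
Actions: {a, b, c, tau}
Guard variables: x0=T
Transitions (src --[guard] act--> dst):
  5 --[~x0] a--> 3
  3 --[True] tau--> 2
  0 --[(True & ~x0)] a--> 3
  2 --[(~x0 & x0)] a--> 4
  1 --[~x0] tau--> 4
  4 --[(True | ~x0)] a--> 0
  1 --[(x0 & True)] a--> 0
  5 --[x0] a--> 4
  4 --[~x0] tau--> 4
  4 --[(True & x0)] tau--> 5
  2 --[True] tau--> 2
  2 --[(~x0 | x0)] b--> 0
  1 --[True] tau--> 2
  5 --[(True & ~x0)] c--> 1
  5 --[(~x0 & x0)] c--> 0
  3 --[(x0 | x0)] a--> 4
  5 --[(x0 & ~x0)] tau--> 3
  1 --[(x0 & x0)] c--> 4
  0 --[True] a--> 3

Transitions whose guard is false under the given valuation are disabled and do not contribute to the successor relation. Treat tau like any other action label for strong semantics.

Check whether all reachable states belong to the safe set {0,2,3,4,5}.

Allowed set {0,2,3,4,5}
Reachable = {0,2,3,4,5}
  0: safe
  2: safe
  3: safe
  4: safe
  5: safe

Answer: INVARIANT HOLDS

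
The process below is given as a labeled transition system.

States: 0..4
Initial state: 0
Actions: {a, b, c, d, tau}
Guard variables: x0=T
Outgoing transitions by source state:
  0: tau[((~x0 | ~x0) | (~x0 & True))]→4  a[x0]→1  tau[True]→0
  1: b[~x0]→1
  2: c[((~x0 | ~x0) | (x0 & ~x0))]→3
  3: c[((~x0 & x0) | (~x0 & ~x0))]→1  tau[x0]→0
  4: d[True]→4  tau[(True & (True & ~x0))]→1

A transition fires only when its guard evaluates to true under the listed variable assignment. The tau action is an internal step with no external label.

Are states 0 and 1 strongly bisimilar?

Refine partition for ~:
  P[0] = {{0,1,2,3,4}}
  P[1] = {{0},{1,2},{3},{4}}
4 equivalence class(es) (converged in 2)
0∈{0}, 1∈{1,2}

Answer: NOT BISIMILAR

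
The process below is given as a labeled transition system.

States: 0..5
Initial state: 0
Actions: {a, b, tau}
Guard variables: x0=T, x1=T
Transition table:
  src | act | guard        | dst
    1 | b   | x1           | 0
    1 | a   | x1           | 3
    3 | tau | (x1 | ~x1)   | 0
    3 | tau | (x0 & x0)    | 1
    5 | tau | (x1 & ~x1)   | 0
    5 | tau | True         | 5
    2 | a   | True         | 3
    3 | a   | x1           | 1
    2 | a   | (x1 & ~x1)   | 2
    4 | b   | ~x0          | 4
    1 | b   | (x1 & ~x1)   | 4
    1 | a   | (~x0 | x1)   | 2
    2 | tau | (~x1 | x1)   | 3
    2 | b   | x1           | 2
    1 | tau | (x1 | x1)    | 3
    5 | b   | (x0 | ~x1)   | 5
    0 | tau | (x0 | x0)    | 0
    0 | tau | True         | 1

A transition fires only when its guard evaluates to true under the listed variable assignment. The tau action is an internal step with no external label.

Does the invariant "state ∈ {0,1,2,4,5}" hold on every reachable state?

Safe = {0,1,2,4,5}
R = {0,1,2,3}
  0: safe
  1: safe
  2: safe
  3: ✗ unsafe
witness against invariant: tau·a → 3

Answer: INVARIANT VIOLATED at state 3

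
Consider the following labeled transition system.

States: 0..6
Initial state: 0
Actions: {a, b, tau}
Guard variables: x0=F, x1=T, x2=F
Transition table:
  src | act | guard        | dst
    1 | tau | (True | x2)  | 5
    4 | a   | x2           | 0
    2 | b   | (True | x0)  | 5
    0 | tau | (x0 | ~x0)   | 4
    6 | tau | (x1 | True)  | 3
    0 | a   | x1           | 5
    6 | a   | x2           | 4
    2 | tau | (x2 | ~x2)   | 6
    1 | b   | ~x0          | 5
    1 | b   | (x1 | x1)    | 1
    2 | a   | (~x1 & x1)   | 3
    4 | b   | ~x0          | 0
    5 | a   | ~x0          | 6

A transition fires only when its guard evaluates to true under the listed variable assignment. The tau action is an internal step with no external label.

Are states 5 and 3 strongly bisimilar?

Bisimulation quotient by refinement:
  P[0] = {{0,1,2,3,4,5,6}}
  P[1] = {{0},{1,2},{3},{4},{5},{6}}
  P[2] = {{0},{1},{2},{3},{4},{5},{6}}
7 equivalence class(es) (converged in 3)
[5]={5}  [3]={3}

Answer: NOT BISIMILAR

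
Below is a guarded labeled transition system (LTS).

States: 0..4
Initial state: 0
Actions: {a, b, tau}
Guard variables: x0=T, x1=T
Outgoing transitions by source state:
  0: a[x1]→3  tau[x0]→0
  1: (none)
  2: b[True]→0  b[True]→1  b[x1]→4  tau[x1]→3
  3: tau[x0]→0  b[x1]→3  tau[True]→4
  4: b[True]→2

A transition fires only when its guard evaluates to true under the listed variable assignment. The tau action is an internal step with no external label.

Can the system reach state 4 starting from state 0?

Guard filter leaves 10 enabled edge(s).
Layer 0: {0}
Layer 1: {3}  now seen {0,3}
Layer 2: {4}  now seen {0,3,4}
Layer 3: {2}  now seen {0,2,3,4}
Layer 4: {1}  now seen {0,1,2,3,4}
Reachable = {0,1,2,3,4}
Path to 4: a·tau

Answer: REACHABLE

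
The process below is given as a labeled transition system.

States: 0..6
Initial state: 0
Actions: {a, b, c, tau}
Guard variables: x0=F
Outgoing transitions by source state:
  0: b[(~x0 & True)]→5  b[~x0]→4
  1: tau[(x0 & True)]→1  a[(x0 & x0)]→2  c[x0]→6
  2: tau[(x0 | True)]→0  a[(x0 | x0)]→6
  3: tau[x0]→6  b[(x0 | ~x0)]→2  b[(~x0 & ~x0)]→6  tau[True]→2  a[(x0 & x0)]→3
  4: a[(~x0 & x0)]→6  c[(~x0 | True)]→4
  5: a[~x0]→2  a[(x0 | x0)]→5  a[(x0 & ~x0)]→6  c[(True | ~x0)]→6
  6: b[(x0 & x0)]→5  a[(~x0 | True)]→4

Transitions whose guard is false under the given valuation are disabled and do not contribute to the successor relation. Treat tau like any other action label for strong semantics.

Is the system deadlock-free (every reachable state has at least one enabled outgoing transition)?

Answer: DEADLOCK-FREE

Working:
Reachable = {0,2,4,5,6}
  0: b→4  b→5  [2 exit(s)]
  2: tau→0  [1 exit(s)]
  4: c→4  [1 exit(s)]
  5: a→2  c→6  [2 exit(s)]
  6: a→4  [1 exit(s)]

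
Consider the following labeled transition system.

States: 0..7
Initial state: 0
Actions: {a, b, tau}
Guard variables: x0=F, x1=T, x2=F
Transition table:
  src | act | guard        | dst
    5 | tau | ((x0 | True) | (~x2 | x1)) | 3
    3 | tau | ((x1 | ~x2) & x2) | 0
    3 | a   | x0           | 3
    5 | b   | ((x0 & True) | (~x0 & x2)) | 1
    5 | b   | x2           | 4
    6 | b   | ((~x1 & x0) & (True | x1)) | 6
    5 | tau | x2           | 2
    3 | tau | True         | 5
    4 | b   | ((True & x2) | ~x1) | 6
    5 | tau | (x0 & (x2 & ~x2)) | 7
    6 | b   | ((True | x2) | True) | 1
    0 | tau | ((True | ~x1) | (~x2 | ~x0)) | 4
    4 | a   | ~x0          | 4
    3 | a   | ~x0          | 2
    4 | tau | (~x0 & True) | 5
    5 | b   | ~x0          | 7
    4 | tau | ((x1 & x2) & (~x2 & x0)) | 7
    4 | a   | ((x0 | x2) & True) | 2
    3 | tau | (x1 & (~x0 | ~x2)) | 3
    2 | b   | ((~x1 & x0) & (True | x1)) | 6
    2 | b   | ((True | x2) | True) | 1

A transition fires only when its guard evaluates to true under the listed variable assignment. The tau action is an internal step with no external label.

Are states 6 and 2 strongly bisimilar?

Answer: BISIMILAR

Analysis:
Refine partition for ~:
  P[0] = {{0,1,2,3,4,5,6,7}}
  P[1] = {{0},{1,7},{2,6},{3,4},{5}}
  P[2] = {{0},{1,7},{2,6},{3},{4},{5}}
Fixed point at round 3; 6 class(es).
class of 6: {2,6}; class of 2: {2,6}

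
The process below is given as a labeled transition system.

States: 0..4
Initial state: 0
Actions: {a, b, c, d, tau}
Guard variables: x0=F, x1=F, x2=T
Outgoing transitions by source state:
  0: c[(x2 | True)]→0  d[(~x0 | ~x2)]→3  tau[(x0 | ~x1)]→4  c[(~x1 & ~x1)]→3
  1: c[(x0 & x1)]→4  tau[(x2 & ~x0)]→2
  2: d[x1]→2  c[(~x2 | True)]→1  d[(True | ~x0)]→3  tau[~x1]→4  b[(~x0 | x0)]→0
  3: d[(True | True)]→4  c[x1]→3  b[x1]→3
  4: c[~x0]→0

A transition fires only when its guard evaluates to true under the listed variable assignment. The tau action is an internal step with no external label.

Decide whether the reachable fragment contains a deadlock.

Answer: DEADLOCK-FREE

Analysis:
Reachable = {0,3,4}
  0: c→0  c→3  d→3  tau→4  [4 out]
  3: d→4  [1 out]
  4: c→0  [1 out]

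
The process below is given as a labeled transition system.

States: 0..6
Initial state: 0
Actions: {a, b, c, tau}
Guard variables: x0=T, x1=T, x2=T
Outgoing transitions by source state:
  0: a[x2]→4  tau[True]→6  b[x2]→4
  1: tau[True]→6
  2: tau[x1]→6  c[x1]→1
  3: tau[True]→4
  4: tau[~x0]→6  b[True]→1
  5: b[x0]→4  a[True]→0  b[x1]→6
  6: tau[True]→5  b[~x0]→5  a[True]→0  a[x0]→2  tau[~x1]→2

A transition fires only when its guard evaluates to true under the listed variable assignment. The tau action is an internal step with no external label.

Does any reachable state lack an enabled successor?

Reachable = {0,1,2,4,5,6}
  0: a→4  b→4  tau→6  [3 exit(s)]
  1: tau→6  [1 exit(s)]
  2: c→1  tau→6  [2 exit(s)]
  4: b→1  [1 exit(s)]
  5: a→0  b→4  b→6  [3 exit(s)]
  6: a→0  a→2  tau→5  [3 exit(s)]

Answer: DEADLOCK-FREE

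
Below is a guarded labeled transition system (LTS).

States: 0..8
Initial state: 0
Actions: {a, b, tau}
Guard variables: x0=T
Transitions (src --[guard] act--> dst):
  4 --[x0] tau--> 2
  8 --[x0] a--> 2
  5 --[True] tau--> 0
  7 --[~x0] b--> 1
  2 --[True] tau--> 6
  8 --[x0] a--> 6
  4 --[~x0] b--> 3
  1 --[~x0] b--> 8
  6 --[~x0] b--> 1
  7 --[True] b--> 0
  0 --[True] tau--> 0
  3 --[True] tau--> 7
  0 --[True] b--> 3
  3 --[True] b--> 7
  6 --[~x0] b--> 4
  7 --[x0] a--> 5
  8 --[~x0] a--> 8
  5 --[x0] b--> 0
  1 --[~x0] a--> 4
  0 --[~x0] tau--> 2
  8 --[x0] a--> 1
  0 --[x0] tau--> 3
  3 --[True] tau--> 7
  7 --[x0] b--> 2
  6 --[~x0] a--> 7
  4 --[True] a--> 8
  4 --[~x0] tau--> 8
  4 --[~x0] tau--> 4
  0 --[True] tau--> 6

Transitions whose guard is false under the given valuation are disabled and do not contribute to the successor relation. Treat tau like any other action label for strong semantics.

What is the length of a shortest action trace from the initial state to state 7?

Breadth-first toward 7:
  depth 0: {0}
  depth 1: {3,6}
  depth 2: {7}
depth(7)=2, e.g. b·b

Answer: 2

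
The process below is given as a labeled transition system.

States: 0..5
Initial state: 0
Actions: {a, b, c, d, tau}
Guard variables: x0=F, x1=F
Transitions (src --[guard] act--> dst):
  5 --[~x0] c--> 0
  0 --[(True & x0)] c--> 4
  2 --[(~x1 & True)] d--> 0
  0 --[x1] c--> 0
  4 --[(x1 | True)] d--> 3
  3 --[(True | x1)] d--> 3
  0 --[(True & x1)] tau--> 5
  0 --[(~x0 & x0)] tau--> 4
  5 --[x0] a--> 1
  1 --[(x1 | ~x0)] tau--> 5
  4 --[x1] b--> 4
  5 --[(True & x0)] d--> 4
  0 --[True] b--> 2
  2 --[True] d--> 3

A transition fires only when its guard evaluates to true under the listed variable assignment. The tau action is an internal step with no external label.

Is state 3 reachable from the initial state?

After dropping false guards: 7 live edges.
L0 = {0}
L1 = {2}  cumulative {0,2}
L2 = {3}  cumulative {0,2,3}
R = {0,2,3}
witness 3: b·d

Answer: REACHABLE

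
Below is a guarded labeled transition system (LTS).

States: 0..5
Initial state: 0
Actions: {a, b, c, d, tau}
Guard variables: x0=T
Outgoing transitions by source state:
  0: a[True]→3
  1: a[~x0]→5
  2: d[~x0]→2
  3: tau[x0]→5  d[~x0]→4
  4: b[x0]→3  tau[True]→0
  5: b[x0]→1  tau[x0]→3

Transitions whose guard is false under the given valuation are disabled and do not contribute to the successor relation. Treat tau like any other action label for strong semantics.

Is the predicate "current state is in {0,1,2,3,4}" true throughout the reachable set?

Answer: INVARIANT VIOLATED at state 5

Trace:
Allowed set {0,1,2,3,4}
R = {0,1,3,5}
  0: safe
  1: safe
  3: safe
  5: ✗ unsafe
witness against invariant: a·tau → 5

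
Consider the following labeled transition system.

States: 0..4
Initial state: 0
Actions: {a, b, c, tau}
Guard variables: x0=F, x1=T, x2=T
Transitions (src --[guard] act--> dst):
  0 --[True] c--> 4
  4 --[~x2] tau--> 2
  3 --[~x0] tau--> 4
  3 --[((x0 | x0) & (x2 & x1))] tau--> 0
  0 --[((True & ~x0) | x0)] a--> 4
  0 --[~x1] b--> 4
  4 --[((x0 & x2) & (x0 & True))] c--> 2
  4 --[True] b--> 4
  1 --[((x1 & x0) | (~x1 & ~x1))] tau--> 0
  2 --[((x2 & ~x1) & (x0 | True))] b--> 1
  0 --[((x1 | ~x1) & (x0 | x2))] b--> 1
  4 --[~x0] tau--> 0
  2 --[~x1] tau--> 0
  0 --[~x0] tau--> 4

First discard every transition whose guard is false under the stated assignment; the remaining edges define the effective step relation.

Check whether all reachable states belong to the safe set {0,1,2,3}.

Answer: INVARIANT VIOLATED at state 4

Trace:
Safe = {0,1,2,3}
R = {0,1,4}
  0: safe
  1: safe
  4: outside
counterexample path to 4: c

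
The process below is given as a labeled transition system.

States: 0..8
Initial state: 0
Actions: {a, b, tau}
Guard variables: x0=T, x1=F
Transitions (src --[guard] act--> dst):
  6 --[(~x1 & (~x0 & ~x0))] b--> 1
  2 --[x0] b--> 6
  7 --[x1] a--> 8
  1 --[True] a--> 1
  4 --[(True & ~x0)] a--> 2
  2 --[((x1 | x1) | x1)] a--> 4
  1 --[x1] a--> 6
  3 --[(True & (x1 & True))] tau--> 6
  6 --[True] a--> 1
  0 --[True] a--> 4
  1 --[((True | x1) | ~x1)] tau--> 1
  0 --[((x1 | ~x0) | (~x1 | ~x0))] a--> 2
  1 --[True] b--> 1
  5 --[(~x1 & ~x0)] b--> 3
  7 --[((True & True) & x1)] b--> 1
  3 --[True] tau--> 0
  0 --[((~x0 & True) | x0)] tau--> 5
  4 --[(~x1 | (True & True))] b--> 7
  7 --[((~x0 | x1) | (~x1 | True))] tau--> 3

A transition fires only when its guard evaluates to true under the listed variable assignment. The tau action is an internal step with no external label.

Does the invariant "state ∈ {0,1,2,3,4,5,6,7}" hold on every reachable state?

Allowed set {0,1,2,3,4,5,6,7}
Reachable = {0,1,2,3,4,5,6,7}
  0: safe
  1: safe
  2: safe
  3: safe
  4: safe
  5: safe
  6: safe
  7: safe

Answer: INVARIANT HOLDS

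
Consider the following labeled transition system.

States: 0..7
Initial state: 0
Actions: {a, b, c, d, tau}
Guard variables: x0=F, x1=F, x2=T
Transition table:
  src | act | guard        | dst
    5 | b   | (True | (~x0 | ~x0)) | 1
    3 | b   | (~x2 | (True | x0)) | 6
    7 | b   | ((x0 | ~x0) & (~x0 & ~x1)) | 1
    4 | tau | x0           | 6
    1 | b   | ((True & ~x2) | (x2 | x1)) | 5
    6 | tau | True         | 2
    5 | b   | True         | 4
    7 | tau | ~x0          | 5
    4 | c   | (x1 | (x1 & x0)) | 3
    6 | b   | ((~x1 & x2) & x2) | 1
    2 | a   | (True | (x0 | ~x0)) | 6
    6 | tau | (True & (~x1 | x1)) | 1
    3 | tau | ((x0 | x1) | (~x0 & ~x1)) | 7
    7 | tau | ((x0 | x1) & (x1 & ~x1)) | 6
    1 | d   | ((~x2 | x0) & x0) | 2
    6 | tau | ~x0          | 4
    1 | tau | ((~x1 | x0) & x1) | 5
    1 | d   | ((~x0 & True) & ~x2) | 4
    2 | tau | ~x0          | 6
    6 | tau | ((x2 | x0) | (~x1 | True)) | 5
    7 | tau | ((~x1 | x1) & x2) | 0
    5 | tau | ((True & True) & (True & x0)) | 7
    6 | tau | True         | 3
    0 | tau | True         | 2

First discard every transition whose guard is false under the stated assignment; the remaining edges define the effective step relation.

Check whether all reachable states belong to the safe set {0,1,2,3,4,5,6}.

Answer: INVARIANT VIOLATED at state 7

Analysis:
Inv-set: {0,1,2,3,4,5,6}
R = {0,1,2,3,4,5,6,7}
  0: ok
  1: ok
  2: ok
  3: ok
  4: ok
  5: ok
  6: ok
  7: ✗ unsafe
reach 7 via tau·a·tau·tau — violates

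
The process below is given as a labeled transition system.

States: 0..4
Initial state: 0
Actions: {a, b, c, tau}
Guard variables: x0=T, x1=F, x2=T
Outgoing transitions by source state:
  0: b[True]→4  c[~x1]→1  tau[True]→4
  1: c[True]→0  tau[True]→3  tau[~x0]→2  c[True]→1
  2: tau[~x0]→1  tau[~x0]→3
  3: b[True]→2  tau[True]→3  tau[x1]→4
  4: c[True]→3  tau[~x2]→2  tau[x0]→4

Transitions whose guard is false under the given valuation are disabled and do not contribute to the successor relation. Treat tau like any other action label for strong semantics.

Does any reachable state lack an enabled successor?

Answer: DEADLOCK at state 2

Analysis:
Reach set: {0,1,2,3,4}
  0: b→4  c→1  tau→4  [3 out]
  1: c→0  c→1  tau→3  [3 out]
  2: ∅  [no exit]
  3: b→2  tau→3  [2 out]
  4: c→3  tau→4  [2 out]
witness 2: b·c·b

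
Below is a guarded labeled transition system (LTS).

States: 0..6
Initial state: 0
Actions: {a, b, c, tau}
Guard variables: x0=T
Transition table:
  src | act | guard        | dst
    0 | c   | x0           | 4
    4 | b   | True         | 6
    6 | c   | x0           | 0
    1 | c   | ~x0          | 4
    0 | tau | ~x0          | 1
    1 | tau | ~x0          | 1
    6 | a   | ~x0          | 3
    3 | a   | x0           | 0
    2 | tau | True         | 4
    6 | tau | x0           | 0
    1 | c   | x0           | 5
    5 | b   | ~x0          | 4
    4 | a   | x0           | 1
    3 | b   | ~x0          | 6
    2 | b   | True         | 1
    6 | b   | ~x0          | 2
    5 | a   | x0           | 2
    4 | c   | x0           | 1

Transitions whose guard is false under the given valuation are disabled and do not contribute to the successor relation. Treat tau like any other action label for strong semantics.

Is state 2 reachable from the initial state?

After dropping false guards: 11 live edges.
L0 = {0}
L1 = {4}  cumulative {0,4}
L2 = {1,6}  cumulative {0,1,4,6}
L3 = {5}  cumulative {0,1,4,5,6}
L4 = {2}  cumulative {0,1,2,4,5,6}
R = {0,1,2,4,5,6}
Path to 2: c·a·c·a

Answer: REACHABLE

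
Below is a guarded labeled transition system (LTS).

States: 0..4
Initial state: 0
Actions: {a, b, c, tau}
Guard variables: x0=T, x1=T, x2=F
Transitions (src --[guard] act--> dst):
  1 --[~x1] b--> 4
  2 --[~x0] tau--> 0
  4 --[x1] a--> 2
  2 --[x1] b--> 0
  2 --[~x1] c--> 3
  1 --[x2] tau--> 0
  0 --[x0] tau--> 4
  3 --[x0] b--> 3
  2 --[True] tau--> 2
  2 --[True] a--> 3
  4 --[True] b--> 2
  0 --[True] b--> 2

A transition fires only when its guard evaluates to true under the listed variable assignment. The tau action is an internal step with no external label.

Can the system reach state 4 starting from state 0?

Answer: REACHABLE

Trace:
8 transition(s) survive guard evaluation.
L0 = {0}
L1 = {2,4}  now seen {0,2,4}
L2 = {3}  now seen {0,2,3,4}
R = {0,2,3,4}
Path to 4: tau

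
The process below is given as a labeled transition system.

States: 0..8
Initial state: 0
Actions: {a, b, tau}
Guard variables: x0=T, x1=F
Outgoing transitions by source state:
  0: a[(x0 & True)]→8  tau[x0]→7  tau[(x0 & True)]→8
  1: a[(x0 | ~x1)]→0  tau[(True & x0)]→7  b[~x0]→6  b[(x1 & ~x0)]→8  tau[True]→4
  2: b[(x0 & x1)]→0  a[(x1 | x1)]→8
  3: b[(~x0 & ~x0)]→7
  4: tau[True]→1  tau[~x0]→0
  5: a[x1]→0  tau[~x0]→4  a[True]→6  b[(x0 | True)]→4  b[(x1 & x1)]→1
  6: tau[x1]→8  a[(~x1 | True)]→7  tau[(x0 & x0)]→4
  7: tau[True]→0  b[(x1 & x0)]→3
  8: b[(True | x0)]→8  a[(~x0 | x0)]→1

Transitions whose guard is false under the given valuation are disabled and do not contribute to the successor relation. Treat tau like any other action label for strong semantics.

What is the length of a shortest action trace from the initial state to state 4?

Answer: 3

Trace:
BFS to 4:
  Layer 0: {0}
  Layer 1: {7,8}
  Layer 2: {1}
  Layer 3: {4}
first hit 4 at d=3 via a·a·tau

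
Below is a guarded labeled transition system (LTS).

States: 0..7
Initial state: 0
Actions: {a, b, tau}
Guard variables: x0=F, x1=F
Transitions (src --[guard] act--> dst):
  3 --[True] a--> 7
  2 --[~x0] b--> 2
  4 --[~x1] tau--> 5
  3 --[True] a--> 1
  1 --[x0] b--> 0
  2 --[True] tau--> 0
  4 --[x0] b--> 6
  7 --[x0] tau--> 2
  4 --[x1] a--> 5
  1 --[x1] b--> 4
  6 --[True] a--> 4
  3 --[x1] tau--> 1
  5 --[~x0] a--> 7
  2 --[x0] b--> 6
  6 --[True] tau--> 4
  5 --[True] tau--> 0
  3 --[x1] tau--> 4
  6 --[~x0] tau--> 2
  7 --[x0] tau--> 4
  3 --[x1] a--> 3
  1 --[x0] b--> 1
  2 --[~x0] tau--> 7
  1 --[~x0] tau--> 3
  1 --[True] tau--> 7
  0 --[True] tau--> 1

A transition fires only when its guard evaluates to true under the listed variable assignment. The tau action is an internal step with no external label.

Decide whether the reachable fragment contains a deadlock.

R = {0,1,3,7}
  0: tau→1  [1 out]
  1: tau→3  tau→7  [2 out]
  3: a→1  a→7  [2 out]
  7: ∅  [no exit]
witness 7: tau·tau

Answer: DEADLOCK at state 7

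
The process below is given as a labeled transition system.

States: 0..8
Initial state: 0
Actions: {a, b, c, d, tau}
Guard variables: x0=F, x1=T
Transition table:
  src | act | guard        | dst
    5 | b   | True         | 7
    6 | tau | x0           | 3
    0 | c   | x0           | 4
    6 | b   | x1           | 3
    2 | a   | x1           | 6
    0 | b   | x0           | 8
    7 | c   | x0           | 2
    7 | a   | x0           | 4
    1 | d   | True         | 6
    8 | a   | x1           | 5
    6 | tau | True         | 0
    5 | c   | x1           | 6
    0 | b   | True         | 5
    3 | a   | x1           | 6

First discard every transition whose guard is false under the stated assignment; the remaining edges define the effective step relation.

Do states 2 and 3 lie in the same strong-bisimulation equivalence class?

Answer: BISIMILAR

Analysis:
Compute ~ classes (split until stable):
  π0 = {{0,1,2,3,4,5,6,7,8}}
  π1 = {{0},{1},{2,3,8},{4,7},{5},{6}}
  π2 = {{0},{1},{2,3},{4,7},{5},{6},{8}}
stable after 3 split(s): 7 block(s)
2∈{2,3}, 3∈{2,3}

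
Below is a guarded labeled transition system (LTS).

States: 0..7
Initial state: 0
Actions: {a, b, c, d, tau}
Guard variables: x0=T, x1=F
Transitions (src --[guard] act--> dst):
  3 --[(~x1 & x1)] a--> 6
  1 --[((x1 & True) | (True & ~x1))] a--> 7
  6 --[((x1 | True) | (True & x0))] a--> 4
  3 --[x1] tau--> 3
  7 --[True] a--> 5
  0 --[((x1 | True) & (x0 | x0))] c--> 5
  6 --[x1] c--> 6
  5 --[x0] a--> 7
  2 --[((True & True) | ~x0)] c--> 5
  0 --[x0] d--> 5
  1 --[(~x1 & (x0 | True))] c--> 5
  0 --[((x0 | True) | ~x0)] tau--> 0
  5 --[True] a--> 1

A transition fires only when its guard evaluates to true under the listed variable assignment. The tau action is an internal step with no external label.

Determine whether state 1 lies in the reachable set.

Answer: REACHABLE

Trace:
Guard filter leaves 10 enabled edge(s).
depth 0: {0}
depth 1: {5}  total {0,5}
depth 2: {1,7}  total {0,1,5,7}
Reach set: {0,1,5,7}
trace reaching 1: c·a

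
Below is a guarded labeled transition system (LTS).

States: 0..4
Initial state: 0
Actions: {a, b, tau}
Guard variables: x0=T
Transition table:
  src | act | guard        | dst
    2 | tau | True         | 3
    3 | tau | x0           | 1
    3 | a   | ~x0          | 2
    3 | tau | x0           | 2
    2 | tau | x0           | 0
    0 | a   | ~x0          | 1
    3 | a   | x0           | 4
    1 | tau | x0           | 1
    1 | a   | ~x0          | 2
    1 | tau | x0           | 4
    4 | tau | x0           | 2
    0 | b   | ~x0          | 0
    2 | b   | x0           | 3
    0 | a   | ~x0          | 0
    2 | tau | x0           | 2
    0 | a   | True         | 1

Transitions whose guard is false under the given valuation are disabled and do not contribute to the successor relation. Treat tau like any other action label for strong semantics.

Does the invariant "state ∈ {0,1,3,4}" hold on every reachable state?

Answer: INVARIANT VIOLATED at state 2

Analysis:
Allowed set {0,1,3,4}
Reach set: {0,1,2,3,4}
  0: ok
  1: ok
  2: ✗ unsafe
  3: ok
  4: ok
reach 2 via a·tau·tau — violates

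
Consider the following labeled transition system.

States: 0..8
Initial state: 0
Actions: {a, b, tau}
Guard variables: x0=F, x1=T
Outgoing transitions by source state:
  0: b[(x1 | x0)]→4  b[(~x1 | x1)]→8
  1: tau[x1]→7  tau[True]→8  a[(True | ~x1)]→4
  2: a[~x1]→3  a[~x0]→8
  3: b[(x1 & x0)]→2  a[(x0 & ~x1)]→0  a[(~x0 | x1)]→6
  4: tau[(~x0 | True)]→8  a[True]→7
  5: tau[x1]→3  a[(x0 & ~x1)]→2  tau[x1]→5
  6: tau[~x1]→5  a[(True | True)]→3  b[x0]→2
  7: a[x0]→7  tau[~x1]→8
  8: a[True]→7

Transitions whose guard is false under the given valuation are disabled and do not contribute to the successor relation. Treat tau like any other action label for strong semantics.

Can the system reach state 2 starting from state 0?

13 transition(s) survive guard evaluation.
Layer 0: {0}
Layer 1: {4,8}  now seen {0,4,8}
Layer 2: {7}  now seen {0,4,7,8}
Reach set: {0,4,7,8}

Answer: UNREACHABLE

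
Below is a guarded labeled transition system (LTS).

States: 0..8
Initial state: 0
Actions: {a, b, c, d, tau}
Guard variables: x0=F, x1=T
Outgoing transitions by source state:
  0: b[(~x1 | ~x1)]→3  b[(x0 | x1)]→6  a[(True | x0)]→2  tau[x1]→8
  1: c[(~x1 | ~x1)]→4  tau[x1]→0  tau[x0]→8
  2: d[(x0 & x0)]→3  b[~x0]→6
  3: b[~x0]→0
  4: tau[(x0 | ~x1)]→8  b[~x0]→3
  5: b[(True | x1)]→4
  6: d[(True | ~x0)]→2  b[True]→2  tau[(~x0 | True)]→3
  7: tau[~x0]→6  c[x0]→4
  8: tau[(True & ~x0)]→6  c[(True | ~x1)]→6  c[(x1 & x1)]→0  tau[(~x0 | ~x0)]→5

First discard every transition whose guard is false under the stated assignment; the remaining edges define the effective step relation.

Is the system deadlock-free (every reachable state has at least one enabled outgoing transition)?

Reach set: {0,2,3,4,5,6,8}
  0: a→2  b→6  tau→8  [3 exit(s)]
  2: b→6  [1 exit(s)]
  3: b→0  [1 exit(s)]
  4: b→3  [1 exit(s)]
  5: b→4  [1 exit(s)]
  6: b→2  d→2  tau→3  [3 exit(s)]
  8: c→0  c→6  tau→5  tau→6  [4 exit(s)]

Answer: DEADLOCK-FREE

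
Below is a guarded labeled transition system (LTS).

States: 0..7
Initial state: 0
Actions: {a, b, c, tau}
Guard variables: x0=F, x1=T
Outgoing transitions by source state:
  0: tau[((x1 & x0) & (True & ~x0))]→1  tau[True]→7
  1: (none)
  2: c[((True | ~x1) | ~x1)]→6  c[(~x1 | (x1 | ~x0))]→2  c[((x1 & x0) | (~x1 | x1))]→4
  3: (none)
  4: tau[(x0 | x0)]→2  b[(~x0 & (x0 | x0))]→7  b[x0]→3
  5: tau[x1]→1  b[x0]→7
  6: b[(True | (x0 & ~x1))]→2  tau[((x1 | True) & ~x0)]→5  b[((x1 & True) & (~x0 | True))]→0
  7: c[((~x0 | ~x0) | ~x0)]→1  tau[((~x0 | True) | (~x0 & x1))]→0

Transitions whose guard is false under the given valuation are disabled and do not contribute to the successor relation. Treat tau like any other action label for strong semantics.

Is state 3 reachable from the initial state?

After dropping false guards: 10 live edges.
depth 0: {0}
depth 1: {7}  cumulative {0,7}
depth 2: {1}  cumulative {0,1,7}
Reach set: {0,1,7}

Answer: UNREACHABLE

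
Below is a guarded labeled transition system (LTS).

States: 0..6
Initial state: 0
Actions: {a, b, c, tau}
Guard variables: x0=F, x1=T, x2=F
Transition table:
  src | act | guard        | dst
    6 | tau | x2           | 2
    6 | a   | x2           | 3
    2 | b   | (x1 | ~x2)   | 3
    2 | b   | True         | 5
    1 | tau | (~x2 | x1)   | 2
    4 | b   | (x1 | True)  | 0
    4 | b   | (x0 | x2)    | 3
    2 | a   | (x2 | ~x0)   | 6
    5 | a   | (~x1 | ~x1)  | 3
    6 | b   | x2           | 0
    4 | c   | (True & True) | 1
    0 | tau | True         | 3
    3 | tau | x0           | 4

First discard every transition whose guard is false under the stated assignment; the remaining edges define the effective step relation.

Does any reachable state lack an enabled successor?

Answer: DEADLOCK at state 3

Working:
Reach set: {0,3}
  0: tau→3  [1 exit(s)]
  3: ∅  [no exit]
Path to 3: tau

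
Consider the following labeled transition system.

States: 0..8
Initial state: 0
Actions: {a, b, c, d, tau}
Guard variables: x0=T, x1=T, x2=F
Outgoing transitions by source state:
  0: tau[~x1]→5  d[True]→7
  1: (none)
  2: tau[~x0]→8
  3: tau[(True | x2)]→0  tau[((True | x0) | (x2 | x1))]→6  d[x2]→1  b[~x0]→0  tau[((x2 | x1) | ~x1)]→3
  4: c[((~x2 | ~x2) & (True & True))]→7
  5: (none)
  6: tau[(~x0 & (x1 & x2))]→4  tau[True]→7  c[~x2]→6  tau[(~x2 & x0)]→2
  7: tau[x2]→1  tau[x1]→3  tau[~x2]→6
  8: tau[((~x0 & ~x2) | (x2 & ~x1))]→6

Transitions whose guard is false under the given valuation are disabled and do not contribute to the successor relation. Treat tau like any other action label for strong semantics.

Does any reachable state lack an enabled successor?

Answer: DEADLOCK at state 2

Trace:
Reach set: {0,2,3,6,7}
  0: d→7  [1 exit(s)]
  2: ∅  [deadlock]
  3: tau→0  tau→3  tau→6  [3 exit(s)]
  6: c→6  tau→2  tau→7  [3 exit(s)]
  7: tau→3  tau→6  [2 exit(s)]
witness 2: d·tau·tau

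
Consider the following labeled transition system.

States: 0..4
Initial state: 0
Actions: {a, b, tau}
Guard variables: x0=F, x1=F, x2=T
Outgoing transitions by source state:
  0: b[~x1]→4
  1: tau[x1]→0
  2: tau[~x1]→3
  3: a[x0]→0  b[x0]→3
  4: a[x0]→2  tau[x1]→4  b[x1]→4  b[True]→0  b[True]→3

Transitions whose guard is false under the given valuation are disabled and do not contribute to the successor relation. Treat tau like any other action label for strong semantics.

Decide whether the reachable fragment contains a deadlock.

Answer: DEADLOCK at state 3

Working:
Reach set: {0,3,4}
  0: b→4  [deg 1]
  3: ∅  [deadlock]
  4: b→0  b→3  [deg 2]
Path to 3: b·b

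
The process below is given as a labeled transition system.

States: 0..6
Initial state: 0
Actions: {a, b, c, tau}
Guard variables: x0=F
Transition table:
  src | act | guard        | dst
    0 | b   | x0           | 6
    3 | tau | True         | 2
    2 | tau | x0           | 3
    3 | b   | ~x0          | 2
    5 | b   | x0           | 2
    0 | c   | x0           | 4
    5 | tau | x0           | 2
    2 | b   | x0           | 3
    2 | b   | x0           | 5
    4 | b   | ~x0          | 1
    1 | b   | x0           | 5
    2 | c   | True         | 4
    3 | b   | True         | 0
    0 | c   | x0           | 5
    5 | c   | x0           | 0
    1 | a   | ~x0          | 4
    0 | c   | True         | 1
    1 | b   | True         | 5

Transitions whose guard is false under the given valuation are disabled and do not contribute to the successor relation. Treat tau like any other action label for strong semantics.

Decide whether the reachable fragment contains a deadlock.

Answer: DEADLOCK at state 5

Working:
R = {0,1,4,5}
  0: c→1  [1 out]
  1: a→4  b→5  [2 out]
  4: b→1  [1 out]
  5: ∅  [deadlock]
trace reaching 5: c·b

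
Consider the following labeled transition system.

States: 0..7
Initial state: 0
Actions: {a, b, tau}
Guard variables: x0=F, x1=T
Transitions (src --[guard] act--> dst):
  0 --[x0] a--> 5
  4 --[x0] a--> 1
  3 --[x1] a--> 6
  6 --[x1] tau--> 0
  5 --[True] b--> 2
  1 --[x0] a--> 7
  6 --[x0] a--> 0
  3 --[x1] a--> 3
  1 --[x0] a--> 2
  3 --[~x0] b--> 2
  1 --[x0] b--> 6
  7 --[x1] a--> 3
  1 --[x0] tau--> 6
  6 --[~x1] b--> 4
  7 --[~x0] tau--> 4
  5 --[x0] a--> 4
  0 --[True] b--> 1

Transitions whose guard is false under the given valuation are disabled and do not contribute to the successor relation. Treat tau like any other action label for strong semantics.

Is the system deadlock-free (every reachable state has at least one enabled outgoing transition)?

Reach set: {0,1}
  0: b→1  [deg 1]
  1: ∅  [no exit]
trace reaching 1: b

Answer: DEADLOCK at state 1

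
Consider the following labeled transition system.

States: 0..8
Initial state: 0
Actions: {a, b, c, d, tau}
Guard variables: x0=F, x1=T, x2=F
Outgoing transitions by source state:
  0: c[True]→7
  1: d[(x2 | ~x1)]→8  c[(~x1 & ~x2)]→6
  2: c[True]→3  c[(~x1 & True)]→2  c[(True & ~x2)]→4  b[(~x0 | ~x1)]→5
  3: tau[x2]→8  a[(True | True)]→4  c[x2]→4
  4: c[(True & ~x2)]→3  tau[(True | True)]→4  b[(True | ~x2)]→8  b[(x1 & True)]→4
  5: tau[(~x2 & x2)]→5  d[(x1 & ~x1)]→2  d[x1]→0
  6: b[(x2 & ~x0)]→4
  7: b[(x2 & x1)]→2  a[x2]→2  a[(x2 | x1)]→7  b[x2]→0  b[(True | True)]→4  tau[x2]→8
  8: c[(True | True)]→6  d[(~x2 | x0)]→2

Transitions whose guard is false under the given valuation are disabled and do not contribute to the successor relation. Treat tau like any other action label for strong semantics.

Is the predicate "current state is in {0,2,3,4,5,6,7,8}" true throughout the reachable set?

Inv-set: {0,2,3,4,5,6,7,8}
Reachable = {0,2,3,4,5,6,7,8}
  0: ok
  2: ok
  3: ok
  4: ok
  5: ok
  6: ok
  7: ok
  8: ok

Answer: INVARIANT HOLDS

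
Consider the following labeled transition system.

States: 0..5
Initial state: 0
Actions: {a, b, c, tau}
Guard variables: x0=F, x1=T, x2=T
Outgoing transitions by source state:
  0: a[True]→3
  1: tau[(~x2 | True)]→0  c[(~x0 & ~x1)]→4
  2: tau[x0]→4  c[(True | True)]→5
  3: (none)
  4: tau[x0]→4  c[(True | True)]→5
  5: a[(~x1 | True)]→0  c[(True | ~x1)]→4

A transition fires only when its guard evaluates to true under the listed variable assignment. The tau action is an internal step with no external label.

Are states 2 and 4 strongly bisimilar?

Answer: BISIMILAR

Trace:
Refine partition for ~:
  P[0] = {{0,1,2,3,4,5}}
  P[1] = {{0},{1},{2,4},{3},{5}}
5 equivalence class(es) (converged in 2)
2∈{2,4}, 4∈{2,4}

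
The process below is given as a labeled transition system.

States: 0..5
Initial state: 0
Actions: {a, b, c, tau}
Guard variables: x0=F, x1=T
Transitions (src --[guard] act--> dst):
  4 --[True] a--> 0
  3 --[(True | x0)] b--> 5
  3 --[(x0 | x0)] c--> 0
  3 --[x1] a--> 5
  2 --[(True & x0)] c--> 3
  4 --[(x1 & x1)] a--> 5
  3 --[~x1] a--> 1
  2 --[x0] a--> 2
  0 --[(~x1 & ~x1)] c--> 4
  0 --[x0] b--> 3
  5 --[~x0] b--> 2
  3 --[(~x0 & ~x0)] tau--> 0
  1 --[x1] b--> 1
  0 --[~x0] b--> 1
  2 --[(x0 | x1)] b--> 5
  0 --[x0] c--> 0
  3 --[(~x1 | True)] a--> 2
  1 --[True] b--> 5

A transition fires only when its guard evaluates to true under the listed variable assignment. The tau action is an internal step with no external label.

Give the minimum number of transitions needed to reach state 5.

Answer: 2

Analysis:
Breadth-first toward 5:
  Layer 0: {0}
  Layer 1: {1}
  Layer 2: {5}
5 enters at depth 2; path b·b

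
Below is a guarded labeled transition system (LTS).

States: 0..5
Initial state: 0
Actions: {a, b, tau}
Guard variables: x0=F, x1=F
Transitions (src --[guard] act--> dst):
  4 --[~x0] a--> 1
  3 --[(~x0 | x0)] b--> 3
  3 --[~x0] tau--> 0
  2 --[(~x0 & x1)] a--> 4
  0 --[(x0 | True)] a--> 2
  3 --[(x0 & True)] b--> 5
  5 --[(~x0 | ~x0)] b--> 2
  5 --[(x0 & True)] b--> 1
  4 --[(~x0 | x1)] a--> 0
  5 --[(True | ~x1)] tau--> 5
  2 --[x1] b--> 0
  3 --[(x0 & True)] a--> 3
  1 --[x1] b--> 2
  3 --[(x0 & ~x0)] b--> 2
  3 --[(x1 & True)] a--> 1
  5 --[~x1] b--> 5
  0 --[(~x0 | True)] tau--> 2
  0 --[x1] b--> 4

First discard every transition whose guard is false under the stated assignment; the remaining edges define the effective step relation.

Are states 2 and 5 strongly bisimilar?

Answer: NOT BISIMILAR

Working:
Refine partition for ~:
  π0 = {{0,1,2,3,4,5}}
  π1 = {{0},{1,2},{3,5},{4}}
  π2 = {{0},{1,2},{3},{4},{5}}
5 equivalence class(es) (converged in 3)
2∈{1,2}, 5∈{5}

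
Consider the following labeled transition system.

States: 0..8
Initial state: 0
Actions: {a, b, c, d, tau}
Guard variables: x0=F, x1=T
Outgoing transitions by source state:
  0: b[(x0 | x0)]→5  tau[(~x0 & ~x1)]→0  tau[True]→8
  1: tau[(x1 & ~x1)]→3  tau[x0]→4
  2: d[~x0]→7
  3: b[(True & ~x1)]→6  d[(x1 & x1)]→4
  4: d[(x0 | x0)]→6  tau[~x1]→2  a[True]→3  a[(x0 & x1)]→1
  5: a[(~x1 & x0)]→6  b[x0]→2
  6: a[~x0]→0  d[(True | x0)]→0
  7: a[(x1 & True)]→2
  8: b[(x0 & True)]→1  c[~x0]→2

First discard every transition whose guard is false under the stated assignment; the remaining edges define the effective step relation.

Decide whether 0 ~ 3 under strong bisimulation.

Bisimulation quotient by refinement:
  round 0: {{0,1,2,3,4,5,6,7,8}}
  round 1: {{0},{1,5},{2,3},{4,7},{6},{8}}
stable after 2 split(s): 6 block(s)
0∈{0}, 3∈{2,3}

Answer: NOT BISIMILAR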